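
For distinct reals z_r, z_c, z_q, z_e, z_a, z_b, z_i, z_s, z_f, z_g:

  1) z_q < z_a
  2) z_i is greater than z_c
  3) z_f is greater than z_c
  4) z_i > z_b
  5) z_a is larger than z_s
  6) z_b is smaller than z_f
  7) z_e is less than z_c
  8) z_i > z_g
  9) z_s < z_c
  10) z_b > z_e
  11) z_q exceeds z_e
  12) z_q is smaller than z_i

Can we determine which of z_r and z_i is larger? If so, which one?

undetermined

Following every chain through z_i: below z_i we get z_e, z_q, z_b, z_s, z_c, z_g.
z_r is not reached, and no chain runs the other way from z_r to z_i.
So the given relations leave the order of z_i and z_r undetermined.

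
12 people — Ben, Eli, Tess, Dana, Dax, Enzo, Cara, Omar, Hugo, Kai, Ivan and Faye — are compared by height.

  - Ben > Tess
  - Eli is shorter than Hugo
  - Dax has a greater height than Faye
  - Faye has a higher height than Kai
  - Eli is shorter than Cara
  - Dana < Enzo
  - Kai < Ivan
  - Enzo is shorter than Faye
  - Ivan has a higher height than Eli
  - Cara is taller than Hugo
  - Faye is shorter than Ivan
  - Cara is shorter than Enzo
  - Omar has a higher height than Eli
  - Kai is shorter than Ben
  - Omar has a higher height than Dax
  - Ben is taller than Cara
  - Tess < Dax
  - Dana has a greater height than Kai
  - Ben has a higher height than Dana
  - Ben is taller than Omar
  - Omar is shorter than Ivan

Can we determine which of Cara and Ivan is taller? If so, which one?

Following the relations from Cara: Cara < Enzo < Faye < Dax < Omar < Ivan.
So Ivan is taller.

Ivan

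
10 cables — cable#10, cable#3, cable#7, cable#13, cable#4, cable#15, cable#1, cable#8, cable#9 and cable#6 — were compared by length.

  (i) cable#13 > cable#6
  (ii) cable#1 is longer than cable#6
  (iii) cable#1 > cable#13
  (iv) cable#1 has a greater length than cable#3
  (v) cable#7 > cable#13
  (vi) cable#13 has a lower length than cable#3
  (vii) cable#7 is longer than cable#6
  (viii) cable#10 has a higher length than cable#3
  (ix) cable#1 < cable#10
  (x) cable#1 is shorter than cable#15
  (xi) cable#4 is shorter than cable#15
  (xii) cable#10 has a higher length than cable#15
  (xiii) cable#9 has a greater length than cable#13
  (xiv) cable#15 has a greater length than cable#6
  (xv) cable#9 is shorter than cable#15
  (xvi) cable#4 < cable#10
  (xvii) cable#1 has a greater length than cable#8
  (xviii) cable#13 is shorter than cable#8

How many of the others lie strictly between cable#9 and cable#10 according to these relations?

1

The relations place cable#9 below cable#10. An element lies strictly between them when it is forced above cable#9 and also forced below cable#10.
Above cable#9: {cable#15}. Below cable#10: {cable#6, cable#13, cable#8, cable#3, cable#4, cable#1, cable#15}.
Intersection: {cable#15} — 1.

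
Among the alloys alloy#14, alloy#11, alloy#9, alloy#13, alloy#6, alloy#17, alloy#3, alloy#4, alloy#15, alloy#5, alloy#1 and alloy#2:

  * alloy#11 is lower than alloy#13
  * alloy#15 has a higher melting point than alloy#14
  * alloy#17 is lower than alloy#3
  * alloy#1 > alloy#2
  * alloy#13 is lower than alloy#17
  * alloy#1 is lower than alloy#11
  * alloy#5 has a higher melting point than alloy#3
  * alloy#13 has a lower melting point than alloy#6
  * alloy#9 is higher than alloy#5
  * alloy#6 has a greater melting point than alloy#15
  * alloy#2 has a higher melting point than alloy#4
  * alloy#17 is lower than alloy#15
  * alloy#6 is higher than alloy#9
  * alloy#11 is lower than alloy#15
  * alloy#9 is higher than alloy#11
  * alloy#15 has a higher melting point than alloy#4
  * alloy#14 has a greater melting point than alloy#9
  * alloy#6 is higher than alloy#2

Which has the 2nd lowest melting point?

alloy#2

Chaining the given pairs: alloy#4 < alloy#2 < alloy#1 < alloy#11 < alloy#13 < alloy#17 < alloy#3 < alloy#5 < alloy#9 < alloy#14 < alloy#15 < alloy#6.
Counting 2 from the smallest end gives alloy#2.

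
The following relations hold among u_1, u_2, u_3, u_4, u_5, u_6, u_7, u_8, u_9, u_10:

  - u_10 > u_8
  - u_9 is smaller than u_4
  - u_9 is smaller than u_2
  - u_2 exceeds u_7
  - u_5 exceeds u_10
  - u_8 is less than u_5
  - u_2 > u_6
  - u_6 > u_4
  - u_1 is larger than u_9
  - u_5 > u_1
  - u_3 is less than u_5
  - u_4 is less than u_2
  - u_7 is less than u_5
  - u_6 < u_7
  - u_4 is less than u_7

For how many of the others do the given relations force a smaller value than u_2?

From u_2 the given relations immediately reach u_9, u_4, u_6, u_7.
No other element is forced below u_2 by the given relations, so the count is 4.

4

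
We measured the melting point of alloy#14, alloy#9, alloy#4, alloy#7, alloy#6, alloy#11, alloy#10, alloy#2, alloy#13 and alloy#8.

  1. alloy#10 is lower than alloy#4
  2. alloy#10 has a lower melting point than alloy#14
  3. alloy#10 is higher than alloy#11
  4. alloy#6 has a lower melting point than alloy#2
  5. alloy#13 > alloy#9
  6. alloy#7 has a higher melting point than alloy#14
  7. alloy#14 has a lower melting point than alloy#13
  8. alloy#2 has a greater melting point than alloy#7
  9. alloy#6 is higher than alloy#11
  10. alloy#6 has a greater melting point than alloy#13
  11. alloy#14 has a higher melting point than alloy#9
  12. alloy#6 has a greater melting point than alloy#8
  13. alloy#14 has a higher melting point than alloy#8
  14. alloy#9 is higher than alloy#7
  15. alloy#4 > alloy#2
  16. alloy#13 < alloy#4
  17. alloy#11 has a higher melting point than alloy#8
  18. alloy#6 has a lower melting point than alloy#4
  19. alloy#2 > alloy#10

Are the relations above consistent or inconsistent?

inconsistent

We have alloy#9 < alloy#14 stated directly, yet also alloy#14 < alloy#7 < alloy#9 by chaining the others — so alloy#14 < alloy#9. Contradiction.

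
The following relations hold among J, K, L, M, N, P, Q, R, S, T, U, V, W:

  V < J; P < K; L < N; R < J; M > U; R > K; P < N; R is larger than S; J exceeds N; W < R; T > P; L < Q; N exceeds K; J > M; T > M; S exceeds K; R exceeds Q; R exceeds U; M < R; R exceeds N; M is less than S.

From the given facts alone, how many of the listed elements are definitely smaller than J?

11

From J the given relations immediately reach V, M, N, R.
From those, P, K, U, L, S, Q, W — 11 in total.
No other element is forced below J by the given relations, so the count is 11.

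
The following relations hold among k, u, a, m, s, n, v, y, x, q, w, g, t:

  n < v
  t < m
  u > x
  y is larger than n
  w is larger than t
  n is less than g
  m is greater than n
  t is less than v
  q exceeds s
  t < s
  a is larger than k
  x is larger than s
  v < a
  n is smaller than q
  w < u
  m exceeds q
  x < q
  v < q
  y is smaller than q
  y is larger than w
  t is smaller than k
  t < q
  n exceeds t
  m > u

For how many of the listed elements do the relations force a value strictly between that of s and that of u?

Chaining upward from s reaches: x, q, m.
Chaining downward from u reaches: t, w, x.
Strictly between s and u are those in both lists: x — 1 element.

1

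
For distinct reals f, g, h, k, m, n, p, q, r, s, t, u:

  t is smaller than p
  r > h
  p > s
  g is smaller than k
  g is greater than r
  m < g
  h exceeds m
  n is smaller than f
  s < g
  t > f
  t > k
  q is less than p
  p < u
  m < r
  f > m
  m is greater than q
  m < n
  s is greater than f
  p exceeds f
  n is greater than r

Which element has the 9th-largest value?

Chaining the given pairs: q < m < h < r < n < f < s < g < k < t < p < u.
Counting 9 from the largest end gives r.

r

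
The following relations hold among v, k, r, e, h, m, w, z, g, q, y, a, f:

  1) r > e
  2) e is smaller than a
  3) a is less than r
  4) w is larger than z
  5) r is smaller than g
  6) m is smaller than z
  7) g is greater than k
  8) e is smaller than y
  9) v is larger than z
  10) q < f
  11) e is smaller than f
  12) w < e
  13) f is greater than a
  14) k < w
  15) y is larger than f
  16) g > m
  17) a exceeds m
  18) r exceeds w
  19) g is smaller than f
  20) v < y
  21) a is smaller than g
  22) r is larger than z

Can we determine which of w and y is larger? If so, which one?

w < e and e < a give w < a.
With a < r: w < e < a < r.
With r < g: w < e < a < r < g.
With g < f: w < e < a < r < g < f.
With f < y: w < e < a < r < g < f < y.
So y is larger.

y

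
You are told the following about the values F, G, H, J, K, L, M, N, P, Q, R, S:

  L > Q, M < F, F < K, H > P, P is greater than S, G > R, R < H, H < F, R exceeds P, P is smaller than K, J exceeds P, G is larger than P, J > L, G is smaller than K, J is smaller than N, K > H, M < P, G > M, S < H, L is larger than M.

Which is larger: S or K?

K

S < P and P < R give S < R.
Then R < H extends the chain to H.
With H < F: S < P < R < H < F.
Then F < K extends the chain to K.
So S < K; K is the larger of the two.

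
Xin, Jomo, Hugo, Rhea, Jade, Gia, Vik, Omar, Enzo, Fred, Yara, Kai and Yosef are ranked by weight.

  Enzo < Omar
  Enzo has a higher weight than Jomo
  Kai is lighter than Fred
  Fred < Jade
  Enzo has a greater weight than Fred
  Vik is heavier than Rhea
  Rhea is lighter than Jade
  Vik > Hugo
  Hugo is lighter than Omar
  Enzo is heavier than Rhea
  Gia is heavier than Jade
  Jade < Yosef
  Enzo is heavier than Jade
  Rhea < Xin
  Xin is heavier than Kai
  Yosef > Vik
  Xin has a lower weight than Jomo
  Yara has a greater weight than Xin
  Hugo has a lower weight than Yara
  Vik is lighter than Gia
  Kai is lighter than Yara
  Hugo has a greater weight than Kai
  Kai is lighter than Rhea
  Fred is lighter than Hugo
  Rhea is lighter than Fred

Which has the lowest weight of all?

Rhea is not least since Kai < Rhea; Fred is not least since Kai < Fred; Xin is not least since Rhea < Xin; Jomo is not least since Xin < Jomo; Jade is not least since Fred < Jade; Hugo is not least since Kai < Hugo; Enzo is not least since Jade < Enzo; Omar is not least since Hugo < Omar; Yara is not least since Xin < Yara; Vik is not least since Hugo < Vik; Yosef is not least since Vik < Yosef; Gia is not least since Vik < Gia.
Only Kai has nothing below it, so Kai is the lowest weight.

Kai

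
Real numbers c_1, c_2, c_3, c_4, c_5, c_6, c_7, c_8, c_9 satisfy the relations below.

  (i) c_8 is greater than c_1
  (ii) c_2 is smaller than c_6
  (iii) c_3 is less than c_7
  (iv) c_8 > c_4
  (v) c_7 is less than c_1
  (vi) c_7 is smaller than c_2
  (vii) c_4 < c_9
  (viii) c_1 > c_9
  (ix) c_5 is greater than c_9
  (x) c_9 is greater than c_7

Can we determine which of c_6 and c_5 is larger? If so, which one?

undetermined

Following every chain through c_5: below c_5 we get c_4, c_3, c_7, c_9.
c_6 is not reached, and no chain runs the other way from c_6 to c_5.
So the given relations leave the order of c_5 and c_6 undetermined.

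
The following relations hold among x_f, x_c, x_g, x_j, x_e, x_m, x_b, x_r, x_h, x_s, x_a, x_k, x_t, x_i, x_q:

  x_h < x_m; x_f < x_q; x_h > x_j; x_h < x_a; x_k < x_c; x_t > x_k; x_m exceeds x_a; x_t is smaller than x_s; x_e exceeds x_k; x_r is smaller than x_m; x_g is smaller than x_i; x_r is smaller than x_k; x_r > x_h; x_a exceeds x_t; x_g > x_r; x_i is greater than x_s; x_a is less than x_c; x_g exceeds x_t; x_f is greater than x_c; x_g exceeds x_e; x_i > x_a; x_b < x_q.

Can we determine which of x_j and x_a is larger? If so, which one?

Chaining the given relations: x_j < x_h < x_r < x_k < x_t < x_a.
So x_a is larger.

x_a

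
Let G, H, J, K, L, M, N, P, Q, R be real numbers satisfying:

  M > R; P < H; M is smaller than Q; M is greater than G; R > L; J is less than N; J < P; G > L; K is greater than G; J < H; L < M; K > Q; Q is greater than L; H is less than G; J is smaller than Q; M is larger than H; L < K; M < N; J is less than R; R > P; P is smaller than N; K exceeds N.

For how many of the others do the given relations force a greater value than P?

7

From P the given relations immediately reach R, H, N.
From those, G, M, K — 6 in total.
From those, Q — 7 in total.
Nothing else is reachable above P; 7 in all.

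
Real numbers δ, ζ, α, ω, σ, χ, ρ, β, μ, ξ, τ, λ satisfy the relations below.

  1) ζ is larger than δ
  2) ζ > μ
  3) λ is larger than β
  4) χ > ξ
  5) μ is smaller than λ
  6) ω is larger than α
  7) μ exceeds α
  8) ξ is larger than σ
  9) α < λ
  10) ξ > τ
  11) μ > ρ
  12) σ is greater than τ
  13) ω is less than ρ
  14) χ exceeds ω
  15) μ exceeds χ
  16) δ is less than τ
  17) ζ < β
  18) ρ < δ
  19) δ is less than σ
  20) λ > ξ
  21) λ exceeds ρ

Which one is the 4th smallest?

δ

Chaining the given pairs: α < ω < ρ < δ < τ < σ < ξ < χ < μ < ζ < β < λ.
The 4th smallest is δ.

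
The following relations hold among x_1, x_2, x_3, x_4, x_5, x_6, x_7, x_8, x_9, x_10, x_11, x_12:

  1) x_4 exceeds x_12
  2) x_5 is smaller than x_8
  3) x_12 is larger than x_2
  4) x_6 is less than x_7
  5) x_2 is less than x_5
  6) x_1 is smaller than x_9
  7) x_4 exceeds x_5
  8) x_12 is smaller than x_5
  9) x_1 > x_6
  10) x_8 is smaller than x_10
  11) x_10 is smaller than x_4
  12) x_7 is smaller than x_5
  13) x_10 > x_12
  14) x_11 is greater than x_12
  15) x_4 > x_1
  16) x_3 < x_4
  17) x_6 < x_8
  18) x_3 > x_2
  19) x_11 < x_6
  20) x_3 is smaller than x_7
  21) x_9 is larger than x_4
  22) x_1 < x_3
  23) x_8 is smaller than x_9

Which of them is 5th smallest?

x_1

Piecing the relations together gives one ordering: x_2 < x_12 < x_11 < x_6 < x_1 < x_3 < x_7 < x_5 < x_8 < x_10 < x_4 < x_9.
Counting 5 from the smallest end gives x_1.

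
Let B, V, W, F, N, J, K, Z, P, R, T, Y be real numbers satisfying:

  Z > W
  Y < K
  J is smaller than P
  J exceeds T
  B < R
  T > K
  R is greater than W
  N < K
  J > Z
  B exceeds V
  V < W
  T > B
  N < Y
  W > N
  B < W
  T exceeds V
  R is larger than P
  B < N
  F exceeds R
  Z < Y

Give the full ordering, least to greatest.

V < B < N < W < Z < Y < K < T < J < P < R < F

Each adjacent pair is fixed by a given relation: V < B; B < N; N < W; W < Z; Z < Y; Y < K; K < T; T < J; J < P; P < R; R < F. Chaining them end to end gives the full order.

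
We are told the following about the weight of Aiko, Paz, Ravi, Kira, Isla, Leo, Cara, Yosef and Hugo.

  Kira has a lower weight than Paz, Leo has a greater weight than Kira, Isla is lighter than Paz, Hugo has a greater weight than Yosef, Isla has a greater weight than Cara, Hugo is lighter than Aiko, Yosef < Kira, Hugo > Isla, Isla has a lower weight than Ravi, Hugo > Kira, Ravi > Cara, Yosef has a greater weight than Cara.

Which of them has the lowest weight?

Yosef is not least since Cara < Yosef; Isla is not least since Cara < Isla; Kira is not least since Yosef < Kira; Hugo is not least since Isla < Hugo; Aiko is not least since Hugo < Aiko; Ravi is not least since Cara < Ravi; Paz is not least since Isla < Paz; Leo is not least since Kira < Leo.
Only Cara has nothing below it, so Cara is the lowest weight.

Cara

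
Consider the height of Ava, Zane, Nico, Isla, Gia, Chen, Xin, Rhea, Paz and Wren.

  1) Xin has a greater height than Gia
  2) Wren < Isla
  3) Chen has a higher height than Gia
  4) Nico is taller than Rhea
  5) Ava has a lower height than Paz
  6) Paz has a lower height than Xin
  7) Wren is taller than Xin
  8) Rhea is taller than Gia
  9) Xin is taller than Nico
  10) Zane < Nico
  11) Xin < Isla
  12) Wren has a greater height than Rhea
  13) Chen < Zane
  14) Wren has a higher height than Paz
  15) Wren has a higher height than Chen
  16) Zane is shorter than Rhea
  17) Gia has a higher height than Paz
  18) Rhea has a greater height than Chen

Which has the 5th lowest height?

Piecing the relations together gives one ordering: Ava < Paz < Gia < Chen < Zane < Rhea < Nico < Xin < Wren < Isla.
The 5th smallest is Zane.

Zane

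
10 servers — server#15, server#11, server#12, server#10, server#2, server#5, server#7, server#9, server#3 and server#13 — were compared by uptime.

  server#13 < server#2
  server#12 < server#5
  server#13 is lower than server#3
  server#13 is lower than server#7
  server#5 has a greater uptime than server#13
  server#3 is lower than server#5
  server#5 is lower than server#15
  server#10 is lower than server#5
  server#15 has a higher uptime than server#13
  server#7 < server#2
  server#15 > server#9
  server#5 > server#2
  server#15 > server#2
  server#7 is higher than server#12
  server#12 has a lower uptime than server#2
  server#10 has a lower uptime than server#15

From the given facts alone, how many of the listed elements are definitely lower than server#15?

The elements the relations force below server#15 are server#9, server#13, server#12, server#10, server#3, server#7, server#2, server#5 — no chain reaches any other.
That is 8.

8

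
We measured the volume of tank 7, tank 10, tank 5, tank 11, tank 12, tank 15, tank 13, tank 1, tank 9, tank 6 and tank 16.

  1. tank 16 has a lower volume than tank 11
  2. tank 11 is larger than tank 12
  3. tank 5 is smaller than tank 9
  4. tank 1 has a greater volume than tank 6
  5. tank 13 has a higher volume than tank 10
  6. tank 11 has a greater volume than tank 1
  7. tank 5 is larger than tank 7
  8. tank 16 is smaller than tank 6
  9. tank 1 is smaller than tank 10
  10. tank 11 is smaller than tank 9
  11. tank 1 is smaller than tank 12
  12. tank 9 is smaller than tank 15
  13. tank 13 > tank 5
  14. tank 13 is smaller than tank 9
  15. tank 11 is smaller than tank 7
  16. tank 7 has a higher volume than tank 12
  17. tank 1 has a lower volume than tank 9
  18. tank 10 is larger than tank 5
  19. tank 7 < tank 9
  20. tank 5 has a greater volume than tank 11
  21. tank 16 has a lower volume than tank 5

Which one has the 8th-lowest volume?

Piecing the relations together gives one ordering: tank 16 < tank 6 < tank 1 < tank 12 < tank 11 < tank 7 < tank 5 < tank 10 < tank 13 < tank 9 < tank 15.
The 8th smallest is tank 10.

tank 10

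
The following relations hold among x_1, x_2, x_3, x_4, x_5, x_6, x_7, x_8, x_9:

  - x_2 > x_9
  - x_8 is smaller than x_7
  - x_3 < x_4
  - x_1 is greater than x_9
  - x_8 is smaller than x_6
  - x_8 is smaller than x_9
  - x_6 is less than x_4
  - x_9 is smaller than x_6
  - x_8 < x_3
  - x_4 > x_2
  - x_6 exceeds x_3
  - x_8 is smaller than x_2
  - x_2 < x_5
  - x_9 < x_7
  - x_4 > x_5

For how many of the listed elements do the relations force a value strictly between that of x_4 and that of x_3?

The relations place x_3 below x_4. An element lies strictly between them when it is forced above x_3 and also forced below x_4.
Above x_3: {x_6}. Below x_4: {x_8, x_9, x_2, x_6, x_5}.
Intersection: {x_6} — 1.

1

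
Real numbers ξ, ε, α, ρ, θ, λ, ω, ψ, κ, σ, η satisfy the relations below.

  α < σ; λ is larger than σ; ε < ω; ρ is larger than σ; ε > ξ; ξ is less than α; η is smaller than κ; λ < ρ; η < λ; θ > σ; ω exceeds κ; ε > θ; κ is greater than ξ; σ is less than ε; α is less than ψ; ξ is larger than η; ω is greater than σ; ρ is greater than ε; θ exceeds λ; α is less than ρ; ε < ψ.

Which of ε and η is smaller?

η

Chaining the given relations: η < ξ < α < σ < λ < θ < ε.
So η < ε; η is the smaller of the two.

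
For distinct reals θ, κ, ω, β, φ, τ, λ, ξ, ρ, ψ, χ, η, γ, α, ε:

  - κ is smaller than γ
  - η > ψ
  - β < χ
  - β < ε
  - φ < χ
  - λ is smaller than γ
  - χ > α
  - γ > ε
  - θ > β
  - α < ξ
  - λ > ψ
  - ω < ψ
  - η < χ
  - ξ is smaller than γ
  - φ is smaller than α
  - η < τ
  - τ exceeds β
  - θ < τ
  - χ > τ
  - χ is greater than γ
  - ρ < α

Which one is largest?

χ

Chaining downward from χ: directly below it, β, φ, α, η, γ, τ; then ρ, ψ, κ, λ, ε, ξ, θ; then ω.
That covers every other element, and nothing is given above χ, so χ is the largest.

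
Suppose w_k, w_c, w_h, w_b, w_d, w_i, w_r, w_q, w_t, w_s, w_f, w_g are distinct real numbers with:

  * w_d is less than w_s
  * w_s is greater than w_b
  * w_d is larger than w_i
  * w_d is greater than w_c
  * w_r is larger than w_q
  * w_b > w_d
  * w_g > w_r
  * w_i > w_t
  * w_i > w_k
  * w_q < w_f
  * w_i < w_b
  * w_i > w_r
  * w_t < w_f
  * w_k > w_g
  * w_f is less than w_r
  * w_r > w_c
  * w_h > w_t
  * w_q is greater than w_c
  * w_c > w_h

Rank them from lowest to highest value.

w_t < w_h < w_c < w_q < w_f < w_r < w_g < w_k < w_i < w_d < w_b < w_s

Each adjacent pair is fixed by a given relation: w_t < w_h; w_h < w_c; w_c < w_q; w_q < w_f; w_f < w_r; w_r < w_g; w_g < w_k; w_k < w_i; w_i < w_d; w_d < w_b; w_b < w_s. Chaining them end to end gives the full order.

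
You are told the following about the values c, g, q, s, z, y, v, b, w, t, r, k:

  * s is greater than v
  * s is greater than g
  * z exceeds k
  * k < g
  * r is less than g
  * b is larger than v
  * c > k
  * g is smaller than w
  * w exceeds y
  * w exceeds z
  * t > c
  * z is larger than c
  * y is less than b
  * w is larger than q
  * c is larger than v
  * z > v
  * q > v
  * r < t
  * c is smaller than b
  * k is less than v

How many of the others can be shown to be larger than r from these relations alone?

4

Directly above r: g, t.
One step further: s, w (4 so far).
Nothing else is reachable above r; 4 in all.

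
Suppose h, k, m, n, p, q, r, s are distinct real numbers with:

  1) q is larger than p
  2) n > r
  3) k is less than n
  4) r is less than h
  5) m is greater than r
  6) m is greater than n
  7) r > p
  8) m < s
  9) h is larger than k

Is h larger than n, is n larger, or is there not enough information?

Following every chain through n: above n we get m, s; below n we get p, k, r.
h is not reached, and no chain runs the other way from h to n.
So the given relations leave the order of n and h undetermined.

undetermined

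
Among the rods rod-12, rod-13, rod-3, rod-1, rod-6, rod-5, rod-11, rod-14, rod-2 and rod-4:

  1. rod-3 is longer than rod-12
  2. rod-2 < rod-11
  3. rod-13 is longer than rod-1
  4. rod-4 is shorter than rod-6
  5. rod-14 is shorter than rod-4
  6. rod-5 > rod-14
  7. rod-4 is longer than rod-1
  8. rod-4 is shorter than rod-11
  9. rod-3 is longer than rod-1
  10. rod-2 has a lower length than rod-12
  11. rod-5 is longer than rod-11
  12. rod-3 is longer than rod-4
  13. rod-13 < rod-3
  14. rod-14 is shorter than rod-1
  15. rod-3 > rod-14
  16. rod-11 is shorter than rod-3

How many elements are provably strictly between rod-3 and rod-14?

4

The relations place rod-14 below rod-3. An element lies strictly between them when it is forced above rod-14 and also forced below rod-3.
Above rod-14: {rod-1, rod-4, rod-6, rod-11, rod-5, rod-13}. Below rod-3: {rod-2, rod-12, rod-1, rod-4, rod-11, rod-13}.
Intersection: {rod-1, rod-4, rod-11, rod-13} — 4.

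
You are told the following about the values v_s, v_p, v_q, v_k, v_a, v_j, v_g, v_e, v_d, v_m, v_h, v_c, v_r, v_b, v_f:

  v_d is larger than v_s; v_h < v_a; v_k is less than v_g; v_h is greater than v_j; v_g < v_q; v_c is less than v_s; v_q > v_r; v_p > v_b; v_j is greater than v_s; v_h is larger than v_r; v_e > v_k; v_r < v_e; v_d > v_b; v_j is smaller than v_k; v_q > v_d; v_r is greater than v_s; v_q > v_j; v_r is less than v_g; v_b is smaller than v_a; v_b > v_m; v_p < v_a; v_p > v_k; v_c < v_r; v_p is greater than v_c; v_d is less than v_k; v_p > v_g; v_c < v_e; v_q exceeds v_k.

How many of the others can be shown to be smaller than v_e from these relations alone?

The elements the relations force below v_e are v_m, v_c, v_s, v_r, v_b, v_j, v_d, v_k — no chain reaches any other.
That is 8.

8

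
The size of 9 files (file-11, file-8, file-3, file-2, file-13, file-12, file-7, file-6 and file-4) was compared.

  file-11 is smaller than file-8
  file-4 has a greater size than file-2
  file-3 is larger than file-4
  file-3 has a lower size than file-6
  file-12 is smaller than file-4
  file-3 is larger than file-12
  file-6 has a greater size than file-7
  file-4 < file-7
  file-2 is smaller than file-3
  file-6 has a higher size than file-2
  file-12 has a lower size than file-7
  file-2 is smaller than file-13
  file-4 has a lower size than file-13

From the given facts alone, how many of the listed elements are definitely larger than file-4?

4

The elements the relations force above file-4 are file-13, file-7, file-3, file-6 — no chain reaches any other.
That is 4.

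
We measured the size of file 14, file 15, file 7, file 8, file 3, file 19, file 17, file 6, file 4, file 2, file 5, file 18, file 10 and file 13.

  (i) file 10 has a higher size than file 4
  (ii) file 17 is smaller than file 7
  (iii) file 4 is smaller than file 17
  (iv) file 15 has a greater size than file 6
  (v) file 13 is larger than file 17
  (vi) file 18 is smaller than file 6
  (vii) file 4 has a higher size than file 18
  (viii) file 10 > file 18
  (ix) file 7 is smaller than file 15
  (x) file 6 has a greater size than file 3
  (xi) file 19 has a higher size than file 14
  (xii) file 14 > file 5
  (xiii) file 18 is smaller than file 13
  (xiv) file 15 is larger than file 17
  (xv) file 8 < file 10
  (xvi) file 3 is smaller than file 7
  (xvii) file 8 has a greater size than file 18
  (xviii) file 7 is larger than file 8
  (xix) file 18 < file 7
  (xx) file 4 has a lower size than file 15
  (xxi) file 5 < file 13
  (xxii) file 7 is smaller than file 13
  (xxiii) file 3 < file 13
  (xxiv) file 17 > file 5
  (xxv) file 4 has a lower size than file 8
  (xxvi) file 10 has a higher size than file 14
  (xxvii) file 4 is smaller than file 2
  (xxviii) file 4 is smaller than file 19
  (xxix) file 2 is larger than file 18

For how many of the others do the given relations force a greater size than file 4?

8

The elements the relations force above file 4 are file 8, file 17, file 7, file 2, file 13, file 10, file 19, file 15 — no chain reaches any other.
That is 8.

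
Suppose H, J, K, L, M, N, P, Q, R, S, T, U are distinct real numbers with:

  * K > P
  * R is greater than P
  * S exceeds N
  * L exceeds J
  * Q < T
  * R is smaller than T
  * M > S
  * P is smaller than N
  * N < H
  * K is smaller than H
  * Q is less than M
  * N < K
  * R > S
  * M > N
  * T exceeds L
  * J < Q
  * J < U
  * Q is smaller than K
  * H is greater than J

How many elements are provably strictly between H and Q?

Chaining upward from Q reaches: K, M, T.
Chaining downward from H reaches: J, P, N, K.
Strictly between Q and H are those in both lists: K — 1 element.

1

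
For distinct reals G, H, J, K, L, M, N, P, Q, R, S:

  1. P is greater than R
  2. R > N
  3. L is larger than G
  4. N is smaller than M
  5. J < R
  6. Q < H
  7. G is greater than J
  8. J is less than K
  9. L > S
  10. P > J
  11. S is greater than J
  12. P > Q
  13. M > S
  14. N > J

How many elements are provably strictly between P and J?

2

Chaining upward from J reaches: K, G, S, N, M, R, L.
Chaining downward from P reaches: Q, N, R.
Strictly between J and P are those in both lists: N, R — 2 elements.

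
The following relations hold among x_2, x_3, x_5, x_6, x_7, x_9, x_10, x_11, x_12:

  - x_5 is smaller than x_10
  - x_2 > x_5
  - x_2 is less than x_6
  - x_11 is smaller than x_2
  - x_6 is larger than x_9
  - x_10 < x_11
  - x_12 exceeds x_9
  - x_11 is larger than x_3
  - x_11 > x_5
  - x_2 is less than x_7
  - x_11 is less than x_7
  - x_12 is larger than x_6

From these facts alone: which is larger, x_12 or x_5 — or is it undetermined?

x_5 < x_10 and x_10 < x_11 give x_5 < x_11.
With x_11 < x_2: x_5 < x_10 < x_11 < x_2.
With x_2 < x_6: x_5 < x_10 < x_11 < x_2 < x_6.
Then x_6 < x_12 extends the chain to x_12.
So x_12 is larger.

x_12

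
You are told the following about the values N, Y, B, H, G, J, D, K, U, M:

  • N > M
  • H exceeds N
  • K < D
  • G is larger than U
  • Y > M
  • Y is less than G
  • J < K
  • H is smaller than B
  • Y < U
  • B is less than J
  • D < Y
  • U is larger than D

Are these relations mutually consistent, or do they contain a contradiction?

consistent

Every relation is compatible with M < N < H < B < J < K < D < Y < U < G; the set is consistent.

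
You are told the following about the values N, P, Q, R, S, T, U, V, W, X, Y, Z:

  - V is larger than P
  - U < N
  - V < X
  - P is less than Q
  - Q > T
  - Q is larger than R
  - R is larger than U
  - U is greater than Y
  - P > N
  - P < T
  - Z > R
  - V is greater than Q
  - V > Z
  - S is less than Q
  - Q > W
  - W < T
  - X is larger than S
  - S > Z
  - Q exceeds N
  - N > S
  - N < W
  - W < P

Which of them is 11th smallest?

V

Chaining the given pairs: Y < U < R < Z < S < N < W < P < T < Q < V < X.
Counting 11 from the smallest end gives V.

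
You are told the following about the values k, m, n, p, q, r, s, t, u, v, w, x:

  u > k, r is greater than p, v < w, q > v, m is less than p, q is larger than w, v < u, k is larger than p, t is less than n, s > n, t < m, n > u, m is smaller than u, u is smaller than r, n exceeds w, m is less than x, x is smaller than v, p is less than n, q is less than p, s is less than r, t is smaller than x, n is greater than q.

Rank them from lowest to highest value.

The consecutive links are each given: t < m; m < x; x < v; v < w; w < q; q < p; p < k; k < u; u < n; n < s; s < r.

t < m < x < v < w < q < p < k < u < n < s < r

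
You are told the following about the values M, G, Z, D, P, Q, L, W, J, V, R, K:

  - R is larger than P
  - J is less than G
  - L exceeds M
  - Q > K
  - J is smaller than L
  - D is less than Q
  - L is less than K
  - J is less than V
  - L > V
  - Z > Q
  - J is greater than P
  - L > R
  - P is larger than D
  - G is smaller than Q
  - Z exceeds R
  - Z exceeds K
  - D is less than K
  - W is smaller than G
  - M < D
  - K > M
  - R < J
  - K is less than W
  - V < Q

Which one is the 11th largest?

D

The consecutive relations fix a unique order: M < D < P < R < J < V < L < K < W < G < Q < Z.
The 11th largest is D.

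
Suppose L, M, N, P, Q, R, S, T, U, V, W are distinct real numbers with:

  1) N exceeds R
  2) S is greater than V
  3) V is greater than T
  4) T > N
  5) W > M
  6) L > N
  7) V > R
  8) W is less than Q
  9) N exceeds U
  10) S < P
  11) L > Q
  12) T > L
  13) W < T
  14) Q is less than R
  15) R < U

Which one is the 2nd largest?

Chaining the given pairs: M < W < Q < R < U < N < L < T < V < S < P.
The 2nd largest is S.

S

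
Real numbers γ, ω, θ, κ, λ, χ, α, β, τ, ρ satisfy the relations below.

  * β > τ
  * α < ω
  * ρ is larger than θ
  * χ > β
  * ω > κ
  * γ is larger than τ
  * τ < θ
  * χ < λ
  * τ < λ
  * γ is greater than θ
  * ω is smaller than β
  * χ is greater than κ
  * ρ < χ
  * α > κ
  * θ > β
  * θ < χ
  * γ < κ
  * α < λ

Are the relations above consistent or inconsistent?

We have θ < γ stated directly, yet also γ < κ < α < ω < β < θ by chaining the others — so γ < θ. Contradiction.

inconsistent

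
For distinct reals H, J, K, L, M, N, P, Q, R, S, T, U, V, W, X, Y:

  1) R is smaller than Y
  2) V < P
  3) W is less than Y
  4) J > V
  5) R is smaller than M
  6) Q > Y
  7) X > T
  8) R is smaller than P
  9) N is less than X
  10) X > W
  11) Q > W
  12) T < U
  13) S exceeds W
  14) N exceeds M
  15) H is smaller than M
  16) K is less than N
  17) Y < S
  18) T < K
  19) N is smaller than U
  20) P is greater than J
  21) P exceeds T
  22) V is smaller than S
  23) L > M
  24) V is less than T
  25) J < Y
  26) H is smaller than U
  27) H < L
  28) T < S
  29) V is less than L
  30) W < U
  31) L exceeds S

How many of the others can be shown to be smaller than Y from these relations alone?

From Y the given relations immediately reach J, R, W.
From those, V — 4 in total.
No other element is forced below Y by the given relations, so the count is 4.

4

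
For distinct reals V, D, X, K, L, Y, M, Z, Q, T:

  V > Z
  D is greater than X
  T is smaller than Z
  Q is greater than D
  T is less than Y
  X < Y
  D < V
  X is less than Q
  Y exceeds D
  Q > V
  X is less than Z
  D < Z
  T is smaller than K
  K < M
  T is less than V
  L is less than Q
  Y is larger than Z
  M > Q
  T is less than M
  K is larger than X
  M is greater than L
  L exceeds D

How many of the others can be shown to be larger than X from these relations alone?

The elements the relations force above X are D, Z, Y, V, K, L, Q, M — no chain reaches any other.
That is 8.

8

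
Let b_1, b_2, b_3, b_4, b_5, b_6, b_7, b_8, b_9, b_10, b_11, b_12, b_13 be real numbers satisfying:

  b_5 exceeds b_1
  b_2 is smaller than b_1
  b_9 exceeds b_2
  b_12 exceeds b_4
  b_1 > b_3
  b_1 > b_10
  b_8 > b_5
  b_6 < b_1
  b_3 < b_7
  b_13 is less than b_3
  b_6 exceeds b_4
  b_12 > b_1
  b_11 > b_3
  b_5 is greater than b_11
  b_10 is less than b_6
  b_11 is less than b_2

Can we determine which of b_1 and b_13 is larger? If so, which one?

b_1

Following the relations from b_13: b_13 < b_3 < b_11 < b_2 < b_1.
So b_1 is larger.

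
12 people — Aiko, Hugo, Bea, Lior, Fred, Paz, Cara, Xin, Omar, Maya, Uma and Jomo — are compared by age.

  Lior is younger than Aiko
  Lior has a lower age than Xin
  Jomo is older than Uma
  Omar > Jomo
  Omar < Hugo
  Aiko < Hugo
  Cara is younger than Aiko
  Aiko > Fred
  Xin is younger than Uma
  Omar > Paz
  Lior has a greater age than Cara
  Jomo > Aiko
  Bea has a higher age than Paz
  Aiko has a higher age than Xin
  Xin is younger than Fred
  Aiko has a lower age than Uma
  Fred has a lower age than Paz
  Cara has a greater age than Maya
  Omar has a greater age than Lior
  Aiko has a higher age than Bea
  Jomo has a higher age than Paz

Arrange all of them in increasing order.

The consecutive links are each given: Maya < Cara; Cara < Lior; Lior < Xin; Xin < Fred; Fred < Paz; Paz < Bea; Bea < Aiko; Aiko < Uma; Uma < Jomo; Jomo < Omar; Omar < Hugo.

Maya < Cara < Lior < Xin < Fred < Paz < Bea < Aiko < Uma < Jomo < Omar < Hugo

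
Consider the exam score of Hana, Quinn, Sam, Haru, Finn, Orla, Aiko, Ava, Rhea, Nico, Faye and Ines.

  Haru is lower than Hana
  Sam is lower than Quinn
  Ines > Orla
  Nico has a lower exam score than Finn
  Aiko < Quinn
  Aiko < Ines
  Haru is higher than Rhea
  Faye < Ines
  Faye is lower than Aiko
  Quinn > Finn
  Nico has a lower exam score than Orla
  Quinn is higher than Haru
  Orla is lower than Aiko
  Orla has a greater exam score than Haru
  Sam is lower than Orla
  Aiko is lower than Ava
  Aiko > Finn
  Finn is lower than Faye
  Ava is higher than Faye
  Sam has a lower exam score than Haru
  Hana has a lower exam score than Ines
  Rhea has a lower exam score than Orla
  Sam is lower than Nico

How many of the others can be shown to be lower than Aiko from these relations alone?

7

Directly below Aiko: Finn, Orla, Faye.
One step further: Rhea, Sam, Nico, Haru (7 so far).
No other element is forced below Aiko by the given relations, so the count is 7.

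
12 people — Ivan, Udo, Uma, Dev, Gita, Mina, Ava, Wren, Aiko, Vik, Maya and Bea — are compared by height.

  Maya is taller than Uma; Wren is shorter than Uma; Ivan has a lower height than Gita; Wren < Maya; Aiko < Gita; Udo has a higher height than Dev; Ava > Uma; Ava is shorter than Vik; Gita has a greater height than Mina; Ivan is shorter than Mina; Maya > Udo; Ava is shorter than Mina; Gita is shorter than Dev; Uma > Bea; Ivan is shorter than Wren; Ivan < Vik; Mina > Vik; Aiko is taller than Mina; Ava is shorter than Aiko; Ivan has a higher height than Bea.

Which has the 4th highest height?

The consecutive relations fix a unique order: Bea < Ivan < Wren < Uma < Ava < Vik < Mina < Aiko < Gita < Dev < Udo < Maya.
Counting 4 from the largest end gives Gita.

Gita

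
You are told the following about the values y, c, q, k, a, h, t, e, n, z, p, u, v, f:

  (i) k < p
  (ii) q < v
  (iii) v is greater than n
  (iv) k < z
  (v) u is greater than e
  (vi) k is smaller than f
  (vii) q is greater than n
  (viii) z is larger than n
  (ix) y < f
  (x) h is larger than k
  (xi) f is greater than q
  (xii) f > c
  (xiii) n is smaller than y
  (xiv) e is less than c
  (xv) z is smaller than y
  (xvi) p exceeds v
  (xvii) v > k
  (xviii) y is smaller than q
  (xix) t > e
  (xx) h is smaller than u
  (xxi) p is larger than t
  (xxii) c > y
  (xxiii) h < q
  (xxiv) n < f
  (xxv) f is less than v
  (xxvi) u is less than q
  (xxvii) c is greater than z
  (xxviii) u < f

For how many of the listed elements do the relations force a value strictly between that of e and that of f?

The relations place e below f. An element lies strictly between them when it is forced above e and also forced below f.
Above e: {u, q, c, v, t, p}. Below f: {n, k, z, h, u, y, q, c}.
Intersection: {u, q, c} — 3.

3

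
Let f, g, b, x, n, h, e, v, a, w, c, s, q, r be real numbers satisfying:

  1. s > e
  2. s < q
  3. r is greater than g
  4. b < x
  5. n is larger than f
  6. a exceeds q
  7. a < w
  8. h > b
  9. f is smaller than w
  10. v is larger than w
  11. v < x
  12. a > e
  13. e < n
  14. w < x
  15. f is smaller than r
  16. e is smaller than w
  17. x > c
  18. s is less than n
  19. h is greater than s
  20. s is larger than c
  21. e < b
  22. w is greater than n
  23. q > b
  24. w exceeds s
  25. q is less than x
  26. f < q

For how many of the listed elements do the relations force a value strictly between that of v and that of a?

The relations place a below v. An element lies strictly between them when it is forced above a and also forced below v.
Above a: {w, x}. Below v: {c, e, f, s, b, q, n, w}.
Intersection: {w} — 1.

1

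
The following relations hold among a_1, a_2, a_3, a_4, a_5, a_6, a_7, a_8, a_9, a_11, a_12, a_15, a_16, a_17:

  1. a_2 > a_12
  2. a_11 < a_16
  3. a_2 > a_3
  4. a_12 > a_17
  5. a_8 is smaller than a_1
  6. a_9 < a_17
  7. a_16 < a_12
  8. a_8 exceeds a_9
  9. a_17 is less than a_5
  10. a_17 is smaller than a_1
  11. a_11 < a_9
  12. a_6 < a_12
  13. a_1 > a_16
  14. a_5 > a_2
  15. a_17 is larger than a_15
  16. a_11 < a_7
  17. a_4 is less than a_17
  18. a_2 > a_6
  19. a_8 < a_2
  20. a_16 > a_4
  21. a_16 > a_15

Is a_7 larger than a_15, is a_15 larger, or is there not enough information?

undetermined

Following every chain through a_15: above a_15 we get a_17, a_16, a_12, a_2, a_5, a_1.
a_7 is not reached, and no chain runs the other way from a_7 to a_15.
So the given relations leave the order of a_15 and a_7 undetermined.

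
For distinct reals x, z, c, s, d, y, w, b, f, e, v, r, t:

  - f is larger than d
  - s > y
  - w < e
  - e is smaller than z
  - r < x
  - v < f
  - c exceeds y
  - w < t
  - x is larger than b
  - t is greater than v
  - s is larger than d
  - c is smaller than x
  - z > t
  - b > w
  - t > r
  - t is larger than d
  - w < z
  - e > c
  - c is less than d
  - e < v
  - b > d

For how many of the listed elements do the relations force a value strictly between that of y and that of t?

4

Chaining upward from y reaches: c, d, e, b, v, f, s, x, z.
Chaining downward from t reaches: r, c, w, d, e, v.
Strictly between y and t are those in both lists: c, d, e, v — 4 elements.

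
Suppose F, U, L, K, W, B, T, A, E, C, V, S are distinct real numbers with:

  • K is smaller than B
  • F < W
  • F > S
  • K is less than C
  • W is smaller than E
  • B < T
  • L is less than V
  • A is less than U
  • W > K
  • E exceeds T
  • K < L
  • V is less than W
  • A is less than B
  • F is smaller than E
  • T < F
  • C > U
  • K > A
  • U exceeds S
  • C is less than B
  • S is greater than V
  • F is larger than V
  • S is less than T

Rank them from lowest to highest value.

Each adjacent pair is fixed by a given relation: A < K; K < L; L < V; V < S; S < U; U < C; C < B; B < T; T < F; F < W; W < E. Chaining them end to end gives the full order.

A < K < L < V < S < U < C < B < T < F < W < E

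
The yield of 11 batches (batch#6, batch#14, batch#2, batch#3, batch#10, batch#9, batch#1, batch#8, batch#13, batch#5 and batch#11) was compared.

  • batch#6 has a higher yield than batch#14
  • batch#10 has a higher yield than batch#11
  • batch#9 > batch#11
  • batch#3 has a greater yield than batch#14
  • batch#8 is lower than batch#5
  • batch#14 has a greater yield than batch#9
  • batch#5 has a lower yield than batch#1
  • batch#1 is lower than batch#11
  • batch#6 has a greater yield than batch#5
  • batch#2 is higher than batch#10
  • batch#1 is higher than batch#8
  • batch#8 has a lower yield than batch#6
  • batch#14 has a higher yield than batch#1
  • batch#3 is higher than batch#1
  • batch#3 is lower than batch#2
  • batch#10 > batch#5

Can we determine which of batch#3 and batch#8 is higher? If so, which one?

batch#3

Link the given pairs in sequence: batch#8 < batch#5; batch#5 < batch#1; batch#1 < batch#11; batch#11 < batch#9; batch#9 < batch#14; batch#14 < batch#3.
Together: batch#8 < batch#5 < batch#1 < batch#11 < batch#9 < batch#14 < batch#3.
So batch#3 is higher.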